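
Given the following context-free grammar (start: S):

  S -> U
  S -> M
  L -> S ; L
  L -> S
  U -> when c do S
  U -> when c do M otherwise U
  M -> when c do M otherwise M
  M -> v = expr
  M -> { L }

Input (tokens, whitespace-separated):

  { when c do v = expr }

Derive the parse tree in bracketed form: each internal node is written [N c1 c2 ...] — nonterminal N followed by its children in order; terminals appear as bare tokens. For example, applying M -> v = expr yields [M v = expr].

[S [M { [L [S [U when c do [S [M v = expr]]]]] }]]

S
M
{ L }
{ S }
{ U }
{ when c do S }
{ when c do M }
{ when c do v = expr }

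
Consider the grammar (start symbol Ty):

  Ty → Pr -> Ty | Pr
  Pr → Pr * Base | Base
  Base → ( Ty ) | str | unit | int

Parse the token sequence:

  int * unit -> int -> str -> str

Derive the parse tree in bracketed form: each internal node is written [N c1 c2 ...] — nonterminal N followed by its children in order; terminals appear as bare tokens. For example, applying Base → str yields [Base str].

[Ty [Pr [Pr [Base int]] * [Base unit]] -> [Ty [Pr [Base int]] -> [Ty [Pr [Base str]] -> [Ty [Pr [Base str]]]]]]

Ty
Pr -> Ty
Pr * Base -> Ty
Base * Base -> Ty
int * Base -> Ty
int * unit -> Ty
int * unit -> Pr -> Ty
int * unit -> Base -> Ty
int * unit -> int -> Ty
int * unit -> int -> Pr -> Ty
int * unit -> int -> Base -> Ty
int * unit -> int -> str -> Ty
int * unit -> int -> str -> Pr
int * unit -> int -> str -> Base
int * unit -> int -> str -> str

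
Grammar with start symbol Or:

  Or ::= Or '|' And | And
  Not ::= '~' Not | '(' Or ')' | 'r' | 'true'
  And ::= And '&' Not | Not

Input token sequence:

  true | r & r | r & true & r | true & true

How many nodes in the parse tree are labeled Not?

8

[Or [Or [Or [Or [And [Not true]]] | [And [And [Not r]] & [Not r]]] | [And [And [And [Not r]] & [Not true]] & [Not r]]] | [And [And [Not true]] & [Not true]]]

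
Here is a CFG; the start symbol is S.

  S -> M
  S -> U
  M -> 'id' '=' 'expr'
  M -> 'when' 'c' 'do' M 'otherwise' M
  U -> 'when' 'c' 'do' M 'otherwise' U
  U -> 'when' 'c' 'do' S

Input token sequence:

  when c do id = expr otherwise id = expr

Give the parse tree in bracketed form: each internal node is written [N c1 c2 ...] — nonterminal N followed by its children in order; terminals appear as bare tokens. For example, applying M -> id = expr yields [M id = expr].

[S [M when c do [M id = expr] otherwise [M id = expr]]]

S
M
when c do M otherwise M
when c do id = expr otherwise M
when c do id = expr otherwise id = expr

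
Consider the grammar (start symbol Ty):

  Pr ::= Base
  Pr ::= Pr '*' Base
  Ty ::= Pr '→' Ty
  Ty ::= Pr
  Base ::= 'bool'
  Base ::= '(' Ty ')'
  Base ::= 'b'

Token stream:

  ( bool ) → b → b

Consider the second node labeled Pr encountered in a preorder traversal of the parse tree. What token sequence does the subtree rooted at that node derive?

[Ty [Pr [Base ( [Ty [Pr [Base bool]]] )]] → [Ty [Pr [Base b]] → [Ty [Pr [Base b]]]]]

bool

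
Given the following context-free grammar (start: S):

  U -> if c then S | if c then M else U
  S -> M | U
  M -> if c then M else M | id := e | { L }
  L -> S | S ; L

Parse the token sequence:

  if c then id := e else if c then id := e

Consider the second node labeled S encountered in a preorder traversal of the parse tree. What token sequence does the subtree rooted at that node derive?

[S [U if c then [M id := e] else [U if c then [S [M id := e]]]]]

id := e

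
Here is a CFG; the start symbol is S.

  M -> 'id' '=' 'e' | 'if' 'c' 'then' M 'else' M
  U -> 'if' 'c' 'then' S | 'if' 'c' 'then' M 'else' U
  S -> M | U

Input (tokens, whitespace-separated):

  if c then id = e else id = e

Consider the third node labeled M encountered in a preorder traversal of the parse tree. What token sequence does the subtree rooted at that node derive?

id = e

[S [M if c then [M id = e] else [M id = e]]]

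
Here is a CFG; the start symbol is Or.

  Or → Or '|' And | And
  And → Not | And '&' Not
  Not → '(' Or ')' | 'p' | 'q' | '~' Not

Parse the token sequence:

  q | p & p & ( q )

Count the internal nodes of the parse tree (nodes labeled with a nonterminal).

13

[Or [Or [And [Not q]]] | [And [And [And [Not p]] & [Not p]] & [Not ( [Or [And [Not q]]] )]]]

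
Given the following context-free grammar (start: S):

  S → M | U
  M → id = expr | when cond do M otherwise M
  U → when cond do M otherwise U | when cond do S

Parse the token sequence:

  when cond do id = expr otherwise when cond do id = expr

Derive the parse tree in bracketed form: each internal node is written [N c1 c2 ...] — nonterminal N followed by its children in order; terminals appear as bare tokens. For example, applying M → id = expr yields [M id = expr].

[S [U when cond do [M id = expr] otherwise [U when cond do [S [M id = expr]]]]]

S
U
when cond do M otherwise U
when cond do id = expr otherwise U
when cond do id = expr otherwise when cond do S
when cond do id = expr otherwise when cond do M
when cond do id = expr otherwise when cond do id = expr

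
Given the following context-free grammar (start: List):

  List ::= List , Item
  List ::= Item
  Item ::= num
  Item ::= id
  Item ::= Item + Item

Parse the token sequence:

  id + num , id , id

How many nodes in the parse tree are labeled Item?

5

[List [List [List [Item [Item id] + [Item num]]] , [Item id]] , [Item id]]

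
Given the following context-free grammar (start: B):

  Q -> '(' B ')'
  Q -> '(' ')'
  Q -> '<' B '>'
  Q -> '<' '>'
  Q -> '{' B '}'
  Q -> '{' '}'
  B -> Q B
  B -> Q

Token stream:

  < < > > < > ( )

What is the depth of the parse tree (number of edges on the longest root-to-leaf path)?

4

[B [Q < [B [Q < >]] >] [B [Q < >] [B [Q ( )]]]]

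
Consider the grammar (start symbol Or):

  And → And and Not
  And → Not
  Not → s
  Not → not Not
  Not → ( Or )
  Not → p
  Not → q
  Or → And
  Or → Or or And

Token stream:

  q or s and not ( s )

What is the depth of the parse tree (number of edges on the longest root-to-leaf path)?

[Or [Or [And [Not q]]] or [And [And [Not s]] and [Not not [Not ( [Or [And [Not s]]] )]]]]

7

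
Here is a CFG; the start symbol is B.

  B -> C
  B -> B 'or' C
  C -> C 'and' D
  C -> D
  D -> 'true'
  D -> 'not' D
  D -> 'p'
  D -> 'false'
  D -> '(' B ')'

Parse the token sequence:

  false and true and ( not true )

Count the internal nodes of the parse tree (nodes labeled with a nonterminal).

[B [C [C [C [D false]] and [D true]] and [D ( [B [C [D not [D true]]]] )]]]

11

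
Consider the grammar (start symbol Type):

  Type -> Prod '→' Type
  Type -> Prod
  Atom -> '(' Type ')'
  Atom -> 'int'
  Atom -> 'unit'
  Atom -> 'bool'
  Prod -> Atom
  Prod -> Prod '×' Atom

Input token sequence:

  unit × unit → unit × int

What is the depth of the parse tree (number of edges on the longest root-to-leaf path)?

5

[Type [Prod [Prod [Atom unit]] × [Atom unit]] → [Type [Prod [Prod [Atom unit]] × [Atom int]]]]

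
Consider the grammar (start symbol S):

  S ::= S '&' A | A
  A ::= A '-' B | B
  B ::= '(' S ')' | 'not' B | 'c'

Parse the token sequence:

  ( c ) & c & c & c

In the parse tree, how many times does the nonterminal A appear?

5

[S [S [S [S [A [B ( [S [A [B c]]] )]]] & [A [B c]]] & [A [B c]]] & [A [B c]]]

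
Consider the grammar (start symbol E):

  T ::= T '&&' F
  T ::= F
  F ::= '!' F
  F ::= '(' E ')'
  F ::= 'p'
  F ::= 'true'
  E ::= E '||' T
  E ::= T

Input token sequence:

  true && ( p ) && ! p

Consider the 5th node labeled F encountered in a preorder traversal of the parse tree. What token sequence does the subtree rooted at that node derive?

[E [T [T [T [F true]] && [F ( [E [T [F p]]] )]] && [F ! [F p]]]]

p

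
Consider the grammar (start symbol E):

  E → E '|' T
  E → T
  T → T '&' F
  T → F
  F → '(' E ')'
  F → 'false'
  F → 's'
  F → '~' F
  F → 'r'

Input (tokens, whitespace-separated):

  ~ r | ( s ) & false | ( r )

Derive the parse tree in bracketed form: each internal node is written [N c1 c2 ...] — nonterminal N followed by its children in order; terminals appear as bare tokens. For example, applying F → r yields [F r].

E
E | T
E | T | T
T | T | T
F | T | T
~ F | T | T
~ r | T | T
~ r | T & F | T
~ r | F & F | T
~ r | ( E ) & F | T
~ r | ( T ) & F | T
~ r | ( F ) & F | T
~ r | ( s ) & F | T
~ r | ( s ) & false | T
~ r | ( s ) & false | F
~ r | ( s ) & false | ( E )
~ r | ( s ) & false | ( T )
~ r | ( s ) & false | ( F )
~ r | ( s ) & false | ( r )

[E [E [E [T [F ~ [F r]]]] | [T [T [F ( [E [T [F s]]] )]] & [F false]]] | [T [F ( [E [T [F r]]] )]]]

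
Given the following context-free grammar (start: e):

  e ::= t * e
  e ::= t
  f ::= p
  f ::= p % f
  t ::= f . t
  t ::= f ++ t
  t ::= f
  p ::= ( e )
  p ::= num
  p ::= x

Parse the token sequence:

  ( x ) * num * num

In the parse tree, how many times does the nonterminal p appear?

4

[e [t [f [p ( [e [t [f [p x]]]] )]]] * [e [t [f [p num]]] * [e [t [f [p num]]]]]]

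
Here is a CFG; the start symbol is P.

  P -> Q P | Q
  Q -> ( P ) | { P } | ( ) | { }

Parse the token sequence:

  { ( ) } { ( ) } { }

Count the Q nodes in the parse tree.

5

[P [Q { [P [Q ( )]] }] [P [Q { [P [Q ( )]] }] [P [Q { }]]]]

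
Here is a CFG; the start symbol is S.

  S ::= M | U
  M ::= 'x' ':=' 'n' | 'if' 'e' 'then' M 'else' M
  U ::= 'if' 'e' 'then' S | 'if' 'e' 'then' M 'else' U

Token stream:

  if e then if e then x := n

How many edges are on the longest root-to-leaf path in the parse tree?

[S [U if e then [S [U if e then [S [M x := n]]]]]]

6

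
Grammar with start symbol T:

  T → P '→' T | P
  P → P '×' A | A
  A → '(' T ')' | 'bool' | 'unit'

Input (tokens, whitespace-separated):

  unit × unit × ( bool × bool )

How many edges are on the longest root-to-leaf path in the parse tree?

7

[T [P [P [P [A unit]] × [A unit]] × [A ( [T [P [P [A bool]] × [A bool]]] )]]]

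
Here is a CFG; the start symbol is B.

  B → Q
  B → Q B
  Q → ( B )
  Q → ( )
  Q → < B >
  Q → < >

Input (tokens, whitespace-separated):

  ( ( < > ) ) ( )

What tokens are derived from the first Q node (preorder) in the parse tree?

[B [Q ( [B [Q ( [B [Q < >]] )]] )] [B [Q ( )]]]

( ( < > ) )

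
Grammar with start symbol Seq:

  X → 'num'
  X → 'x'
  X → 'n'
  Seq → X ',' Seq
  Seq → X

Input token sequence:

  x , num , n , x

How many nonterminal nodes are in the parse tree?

[Seq [X x] , [Seq [X num] , [Seq [X n] , [Seq [X x]]]]]

8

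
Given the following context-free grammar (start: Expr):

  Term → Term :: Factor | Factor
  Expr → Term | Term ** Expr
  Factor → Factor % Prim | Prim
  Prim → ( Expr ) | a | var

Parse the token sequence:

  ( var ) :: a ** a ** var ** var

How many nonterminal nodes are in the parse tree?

23

[Expr [Term [Term [Factor [Prim ( [Expr [Term [Factor [Prim var]]]] )]]] :: [Factor [Prim a]]] ** [Expr [Term [Factor [Prim a]]] ** [Expr [Term [Factor [Prim var]]] ** [Expr [Term [Factor [Prim var]]]]]]]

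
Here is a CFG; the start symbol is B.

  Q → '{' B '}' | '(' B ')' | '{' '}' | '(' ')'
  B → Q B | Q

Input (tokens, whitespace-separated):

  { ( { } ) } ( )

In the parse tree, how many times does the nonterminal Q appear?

[B [Q { [B [Q ( [B [Q { }]] )]] }] [B [Q ( )]]]

4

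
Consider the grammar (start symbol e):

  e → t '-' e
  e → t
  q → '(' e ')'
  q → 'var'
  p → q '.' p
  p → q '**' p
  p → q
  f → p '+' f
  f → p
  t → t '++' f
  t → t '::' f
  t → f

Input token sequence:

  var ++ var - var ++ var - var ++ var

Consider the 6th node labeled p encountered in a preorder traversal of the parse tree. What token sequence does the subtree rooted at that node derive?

[e [t [t [f [p [q var]]]] ++ [f [p [q var]]]] - [e [t [t [f [p [q var]]]] ++ [f [p [q var]]]] - [e [t [t [f [p [q var]]]] ++ [f [p [q var]]]]]]]

var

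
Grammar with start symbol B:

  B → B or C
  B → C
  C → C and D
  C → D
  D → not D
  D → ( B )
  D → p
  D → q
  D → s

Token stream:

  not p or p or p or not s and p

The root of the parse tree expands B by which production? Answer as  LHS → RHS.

[B [B [B [B [C [D not [D p]]]] or [C [D p]]] or [C [D p]]] or [C [C [D not [D s]]] and [D p]]]

B → B or C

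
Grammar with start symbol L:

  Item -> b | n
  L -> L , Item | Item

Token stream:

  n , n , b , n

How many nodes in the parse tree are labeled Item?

[L [L [L [L [Item n]] , [Item n]] , [Item b]] , [Item n]]

4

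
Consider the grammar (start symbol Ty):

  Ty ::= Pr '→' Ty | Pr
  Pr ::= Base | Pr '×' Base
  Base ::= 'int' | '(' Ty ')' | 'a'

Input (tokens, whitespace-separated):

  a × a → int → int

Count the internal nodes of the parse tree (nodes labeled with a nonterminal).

[Ty [Pr [Pr [Base a]] × [Base a]] → [Ty [Pr [Base int]] → [Ty [Pr [Base int]]]]]

11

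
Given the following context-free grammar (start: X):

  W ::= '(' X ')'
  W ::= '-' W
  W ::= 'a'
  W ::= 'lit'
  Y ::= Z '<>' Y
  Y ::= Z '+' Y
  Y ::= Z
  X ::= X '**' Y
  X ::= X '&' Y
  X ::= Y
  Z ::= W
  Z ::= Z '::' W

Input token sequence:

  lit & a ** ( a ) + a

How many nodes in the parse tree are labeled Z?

[X [X [X [Y [Z [W lit]]]] & [Y [Z [W a]]]] ** [Y [Z [W ( [X [Y [Z [W a]]]] )]] + [Y [Z [W a]]]]]

5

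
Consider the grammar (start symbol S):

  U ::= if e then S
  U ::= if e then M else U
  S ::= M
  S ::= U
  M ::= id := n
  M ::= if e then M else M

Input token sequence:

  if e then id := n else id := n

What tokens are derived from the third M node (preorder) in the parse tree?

[S [M if e then [M id := n] else [M id := n]]]

id := n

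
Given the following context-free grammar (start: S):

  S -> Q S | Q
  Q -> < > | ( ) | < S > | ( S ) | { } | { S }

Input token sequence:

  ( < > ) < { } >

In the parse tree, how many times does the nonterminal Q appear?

4

[S [Q ( [S [Q < >]] )] [S [Q < [S [Q { }]] >]]]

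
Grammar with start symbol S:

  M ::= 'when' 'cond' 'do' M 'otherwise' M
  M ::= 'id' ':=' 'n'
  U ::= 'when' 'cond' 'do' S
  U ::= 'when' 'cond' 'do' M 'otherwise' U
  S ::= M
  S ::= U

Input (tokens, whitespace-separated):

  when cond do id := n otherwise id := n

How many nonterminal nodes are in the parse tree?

4

[S [M when cond do [M id := n] otherwise [M id := n]]]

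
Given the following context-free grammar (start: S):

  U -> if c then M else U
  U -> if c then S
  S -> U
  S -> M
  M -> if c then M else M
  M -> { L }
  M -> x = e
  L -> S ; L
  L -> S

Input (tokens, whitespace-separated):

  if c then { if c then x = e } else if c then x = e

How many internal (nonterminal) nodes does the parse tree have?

11

[S [U if c then [M { [L [S [U if c then [S [M x = e]]]]] }] else [U if c then [S [M x = e]]]]]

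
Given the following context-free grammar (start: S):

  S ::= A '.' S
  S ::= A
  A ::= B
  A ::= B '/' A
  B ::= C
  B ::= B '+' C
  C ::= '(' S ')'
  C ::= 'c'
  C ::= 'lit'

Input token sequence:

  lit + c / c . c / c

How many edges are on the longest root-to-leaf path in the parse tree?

[S [A [B [B [C lit]] + [C c]] / [A [B [C c]]]] . [S [A [B [C c]] / [A [B [C c]]]]]]

6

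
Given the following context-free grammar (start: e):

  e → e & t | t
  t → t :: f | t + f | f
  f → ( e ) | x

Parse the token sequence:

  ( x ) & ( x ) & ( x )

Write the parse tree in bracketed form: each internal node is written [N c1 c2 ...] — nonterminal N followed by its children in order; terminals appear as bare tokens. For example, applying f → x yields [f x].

[e [e [e [t [f ( [e [t [f x]]] )]]] & [t [f ( [e [t [f x]]] )]]] & [t [f ( [e [t [f x]]] )]]]

e
e & t
e & t & t
t & t & t
f & t & t
( e ) & t & t
( t ) & t & t
( f ) & t & t
( x ) & t & t
( x ) & f & t
( x ) & ( e ) & t
( x ) & ( t ) & t
( x ) & ( f ) & t
( x ) & ( x ) & t
( x ) & ( x ) & f
( x ) & ( x ) & ( e )
( x ) & ( x ) & ( t )
( x ) & ( x ) & ( f )
( x ) & ( x ) & ( x )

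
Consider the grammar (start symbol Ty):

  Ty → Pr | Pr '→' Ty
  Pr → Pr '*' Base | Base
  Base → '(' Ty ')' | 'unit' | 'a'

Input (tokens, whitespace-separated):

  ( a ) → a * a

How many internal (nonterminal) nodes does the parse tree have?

[Ty [Pr [Base ( [Ty [Pr [Base a]]] )]] → [Ty [Pr [Pr [Base a]] * [Base a]]]]

11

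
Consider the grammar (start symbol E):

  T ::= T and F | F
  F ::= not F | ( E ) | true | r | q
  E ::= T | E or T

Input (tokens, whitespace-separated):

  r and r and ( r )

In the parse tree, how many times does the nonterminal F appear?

[E [T [T [T [F r]] and [F r]] and [F ( [E [T [F r]]] )]]]

4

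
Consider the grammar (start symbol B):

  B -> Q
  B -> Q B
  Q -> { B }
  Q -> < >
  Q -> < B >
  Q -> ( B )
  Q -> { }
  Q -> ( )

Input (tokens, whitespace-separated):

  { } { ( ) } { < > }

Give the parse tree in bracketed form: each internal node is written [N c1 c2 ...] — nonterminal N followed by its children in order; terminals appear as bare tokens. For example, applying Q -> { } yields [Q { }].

[B [Q { }] [B [Q { [B [Q ( )]] }] [B [Q { [B [Q < >]] }]]]]

B
Q B
{ } B
{ } Q B
{ } { B } B
{ } { Q } B
{ } { ( ) } B
{ } { ( ) } Q
{ } { ( ) } { B }
{ } { ( ) } { Q }
{ } { ( ) } { < > }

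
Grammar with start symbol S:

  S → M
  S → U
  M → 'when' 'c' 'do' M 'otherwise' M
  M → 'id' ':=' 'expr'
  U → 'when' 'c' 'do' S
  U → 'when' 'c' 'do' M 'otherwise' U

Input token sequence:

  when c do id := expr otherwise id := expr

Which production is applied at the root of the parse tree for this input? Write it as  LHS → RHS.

S → M

[S [M when c do [M id := expr] otherwise [M id := expr]]]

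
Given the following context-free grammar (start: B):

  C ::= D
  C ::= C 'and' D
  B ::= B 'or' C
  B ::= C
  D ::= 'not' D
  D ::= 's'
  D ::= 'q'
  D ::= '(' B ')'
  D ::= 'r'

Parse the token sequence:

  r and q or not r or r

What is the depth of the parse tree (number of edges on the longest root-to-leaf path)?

6

[B [B [B [C [C [D r]] and [D q]]] or [C [D not [D r]]]] or [C [D r]]]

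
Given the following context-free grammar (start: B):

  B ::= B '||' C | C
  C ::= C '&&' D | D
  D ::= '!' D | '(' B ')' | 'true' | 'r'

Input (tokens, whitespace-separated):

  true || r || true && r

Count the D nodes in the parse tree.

[B [B [B [C [D true]]] || [C [D r]]] || [C [C [D true]] && [D r]]]

4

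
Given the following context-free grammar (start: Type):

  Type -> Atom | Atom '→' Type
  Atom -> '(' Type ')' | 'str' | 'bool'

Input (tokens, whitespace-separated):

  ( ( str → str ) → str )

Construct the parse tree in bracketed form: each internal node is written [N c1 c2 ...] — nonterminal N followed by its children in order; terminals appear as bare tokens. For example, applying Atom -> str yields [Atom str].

[Type [Atom ( [Type [Atom ( [Type [Atom str] → [Type [Atom str]]] )] → [Type [Atom str]]] )]]

Type
Atom
( Type )
( Atom → Type )
( ( Type ) → Type )
( ( Atom → Type ) → Type )
( ( str → Type ) → Type )
( ( str → Atom ) → Type )
( ( str → str ) → Type )
( ( str → str ) → Atom )
( ( str → str ) → str )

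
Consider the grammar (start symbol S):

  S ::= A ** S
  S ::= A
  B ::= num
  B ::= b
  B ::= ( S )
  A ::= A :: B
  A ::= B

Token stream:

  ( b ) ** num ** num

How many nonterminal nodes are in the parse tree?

[S [A [B ( [S [A [B b]]] )]] ** [S [A [B num]] ** [S [A [B num]]]]]

12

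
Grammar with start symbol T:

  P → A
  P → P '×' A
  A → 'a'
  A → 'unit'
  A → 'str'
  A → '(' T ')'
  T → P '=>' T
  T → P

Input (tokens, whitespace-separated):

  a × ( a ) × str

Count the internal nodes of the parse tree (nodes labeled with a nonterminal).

[T [P [P [P [A a]] × [A ( [T [P [A a]]] )]] × [A str]]]

10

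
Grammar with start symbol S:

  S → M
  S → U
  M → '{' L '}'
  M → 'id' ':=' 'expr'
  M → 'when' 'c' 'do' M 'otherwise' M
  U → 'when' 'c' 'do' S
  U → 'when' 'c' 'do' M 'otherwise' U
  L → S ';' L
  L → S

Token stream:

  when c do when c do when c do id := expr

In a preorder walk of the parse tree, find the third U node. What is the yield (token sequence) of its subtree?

[S [U when c do [S [U when c do [S [U when c do [S [M id := expr]]]]]]]]

when c do id := expr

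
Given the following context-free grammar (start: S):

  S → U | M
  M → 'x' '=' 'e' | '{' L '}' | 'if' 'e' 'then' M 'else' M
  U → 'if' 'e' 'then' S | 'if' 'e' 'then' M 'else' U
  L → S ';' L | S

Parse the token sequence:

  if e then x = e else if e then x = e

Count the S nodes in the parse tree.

2

[S [U if e then [M x = e] else [U if e then [S [M x = e]]]]]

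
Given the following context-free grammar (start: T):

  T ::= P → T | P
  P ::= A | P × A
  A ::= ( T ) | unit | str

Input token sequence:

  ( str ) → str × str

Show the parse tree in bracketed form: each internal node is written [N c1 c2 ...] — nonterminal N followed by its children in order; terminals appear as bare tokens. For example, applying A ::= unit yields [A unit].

[T [P [A ( [T [P [A str]]] )]] → [T [P [P [A str]] × [A str]]]]

T
P → T
A → T
( T ) → T
( P ) → T
( A ) → T
( str ) → T
( str ) → P
( str ) → P × A
( str ) → A × A
( str ) → str × A
( str ) → str × str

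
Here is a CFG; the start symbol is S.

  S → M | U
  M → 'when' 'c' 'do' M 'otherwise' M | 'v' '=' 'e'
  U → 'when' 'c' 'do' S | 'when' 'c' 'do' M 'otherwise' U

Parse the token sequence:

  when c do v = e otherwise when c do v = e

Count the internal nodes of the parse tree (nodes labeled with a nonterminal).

6

[S [U when c do [M v = e] otherwise [U when c do [S [M v = e]]]]]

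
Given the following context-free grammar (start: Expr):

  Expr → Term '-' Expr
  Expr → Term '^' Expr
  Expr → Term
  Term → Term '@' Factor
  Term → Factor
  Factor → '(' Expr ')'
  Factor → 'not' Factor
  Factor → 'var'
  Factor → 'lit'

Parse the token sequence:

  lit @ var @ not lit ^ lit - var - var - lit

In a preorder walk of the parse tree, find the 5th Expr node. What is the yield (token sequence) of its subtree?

lit

[Expr [Term [Term [Term [Factor lit]] @ [Factor var]] @ [Factor not [Factor lit]]] ^ [Expr [Term [Factor lit]] - [Expr [Term [Factor var]] - [Expr [Term [Factor var]] - [Expr [Term [Factor lit]]]]]]]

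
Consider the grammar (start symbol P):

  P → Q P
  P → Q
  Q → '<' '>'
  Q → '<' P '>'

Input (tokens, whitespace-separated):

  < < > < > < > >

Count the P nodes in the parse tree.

[P [Q < [P [Q < >] [P [Q < >] [P [Q < >]]]] >]]

4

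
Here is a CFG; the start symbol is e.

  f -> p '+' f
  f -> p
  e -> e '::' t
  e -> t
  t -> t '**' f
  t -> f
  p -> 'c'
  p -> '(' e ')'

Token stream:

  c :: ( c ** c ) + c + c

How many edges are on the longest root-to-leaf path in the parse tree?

[e [e [t [f [p c]]]] :: [t [f [p ( [e [t [t [f [p c]]] ** [f [p c]]]] )] + [f [p c] + [f [p c]]]]]]

9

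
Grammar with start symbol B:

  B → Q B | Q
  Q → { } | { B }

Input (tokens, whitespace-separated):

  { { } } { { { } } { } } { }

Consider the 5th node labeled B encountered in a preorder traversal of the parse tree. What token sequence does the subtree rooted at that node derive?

{ }

[B [Q { [B [Q { }]] }] [B [Q { [B [Q { [B [Q { }]] }] [B [Q { }]]] }] [B [Q { }]]]]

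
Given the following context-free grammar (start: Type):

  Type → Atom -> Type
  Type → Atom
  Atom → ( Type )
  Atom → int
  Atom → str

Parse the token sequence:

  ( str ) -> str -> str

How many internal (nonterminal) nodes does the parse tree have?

[Type [Atom ( [Type [Atom str]] )] -> [Type [Atom str] -> [Type [Atom str]]]]

8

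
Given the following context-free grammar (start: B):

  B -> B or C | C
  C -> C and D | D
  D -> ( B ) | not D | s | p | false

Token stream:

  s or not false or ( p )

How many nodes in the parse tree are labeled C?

4

[B [B [B [C [D s]]] or [C [D not [D false]]]] or [C [D ( [B [C [D p]]] )]]]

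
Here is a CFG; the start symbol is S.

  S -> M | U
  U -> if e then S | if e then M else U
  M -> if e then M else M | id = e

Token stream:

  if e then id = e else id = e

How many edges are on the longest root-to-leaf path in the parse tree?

[S [M if e then [M id = e] else [M id = e]]]

3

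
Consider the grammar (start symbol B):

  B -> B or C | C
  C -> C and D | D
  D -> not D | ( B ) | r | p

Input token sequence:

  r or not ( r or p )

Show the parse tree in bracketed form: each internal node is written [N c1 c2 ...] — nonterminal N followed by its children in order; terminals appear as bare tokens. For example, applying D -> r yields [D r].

B
B or C
C or C
D or C
r or C
r or D
r or not D
r or not ( B )
r or not ( B or C )
r or not ( C or C )
r or not ( D or C )
r or not ( r or C )
r or not ( r or D )
r or not ( r or p )

[B [B [C [D r]]] or [C [D not [D ( [B [B [C [D r]]] or [C [D p]]] )]]]]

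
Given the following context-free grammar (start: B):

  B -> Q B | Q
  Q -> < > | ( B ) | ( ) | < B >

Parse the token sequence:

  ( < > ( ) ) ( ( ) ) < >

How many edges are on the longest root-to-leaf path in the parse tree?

[B [Q ( [B [Q < >] [B [Q ( )]]] )] [B [Q ( [B [Q ( )]] )] [B [Q < >]]]]

5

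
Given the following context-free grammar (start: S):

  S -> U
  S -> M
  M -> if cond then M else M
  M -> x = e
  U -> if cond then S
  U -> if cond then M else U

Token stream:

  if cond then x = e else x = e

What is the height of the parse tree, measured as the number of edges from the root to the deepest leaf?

3

[S [M if cond then [M x = e] else [M x = e]]]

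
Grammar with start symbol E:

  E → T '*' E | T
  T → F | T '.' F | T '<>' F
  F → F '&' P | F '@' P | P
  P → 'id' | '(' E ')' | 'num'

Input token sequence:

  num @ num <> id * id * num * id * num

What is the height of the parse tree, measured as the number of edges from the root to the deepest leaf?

[E [T [T [F [F [P num]] @ [P num]]] <> [F [P id]]] * [E [T [F [P id]]] * [E [T [F [P num]]] * [E [T [F [P id]]] * [E [T [F [P num]]]]]]]]

8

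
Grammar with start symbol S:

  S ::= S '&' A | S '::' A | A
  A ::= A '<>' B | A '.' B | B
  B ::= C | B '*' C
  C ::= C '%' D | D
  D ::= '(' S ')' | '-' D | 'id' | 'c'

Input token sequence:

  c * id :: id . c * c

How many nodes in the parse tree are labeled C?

5

[S [S [A [B [B [C [D c]]] * [C [D id]]]]] :: [A [A [B [C [D id]]]] . [B [B [C [D c]]] * [C [D c]]]]]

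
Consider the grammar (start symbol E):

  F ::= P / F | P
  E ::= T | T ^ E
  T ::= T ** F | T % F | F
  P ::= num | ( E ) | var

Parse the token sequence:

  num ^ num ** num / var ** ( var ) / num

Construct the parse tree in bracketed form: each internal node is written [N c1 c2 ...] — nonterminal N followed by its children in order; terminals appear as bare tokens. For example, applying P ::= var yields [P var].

E
T ^ E
F ^ E
P ^ E
num ^ E
num ^ T
num ^ T ** F
num ^ T ** F ** F
num ^ F ** F ** F
num ^ P ** F ** F
num ^ num ** F ** F
num ^ num ** P / F ** F
num ^ num ** num / F ** F
num ^ num ** num / P ** F
num ^ num ** num / var ** F
num ^ num ** num / var ** P / F
num ^ num ** num / var ** ( E ) / F
num ^ num ** num / var ** ( T ) / F
num ^ num ** num / var ** ( F ) / F
num ^ num ** num / var ** ( P ) / F
num ^ num ** num / var ** ( var ) / F
num ^ num ** num / var ** ( var ) / P
num ^ num ** num / var ** ( var ) / num

[E [T [F [P num]]] ^ [E [T [T [T [F [P num]]] ** [F [P num] / [F [P var]]]] ** [F [P ( [E [T [F [P var]]]] )] / [F [P num]]]]]]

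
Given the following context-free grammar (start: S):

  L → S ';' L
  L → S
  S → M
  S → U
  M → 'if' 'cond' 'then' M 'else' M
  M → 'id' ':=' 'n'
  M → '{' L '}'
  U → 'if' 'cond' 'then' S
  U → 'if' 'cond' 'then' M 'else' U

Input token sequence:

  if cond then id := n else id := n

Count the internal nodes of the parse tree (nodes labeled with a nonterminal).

[S [M if cond then [M id := n] else [M id := n]]]

4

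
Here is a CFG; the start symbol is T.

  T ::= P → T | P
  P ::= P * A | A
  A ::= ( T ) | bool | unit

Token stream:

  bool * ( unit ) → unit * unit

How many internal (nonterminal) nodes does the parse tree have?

13

[T [P [P [A bool]] * [A ( [T [P [A unit]]] )]] → [T [P [P [A unit]] * [A unit]]]]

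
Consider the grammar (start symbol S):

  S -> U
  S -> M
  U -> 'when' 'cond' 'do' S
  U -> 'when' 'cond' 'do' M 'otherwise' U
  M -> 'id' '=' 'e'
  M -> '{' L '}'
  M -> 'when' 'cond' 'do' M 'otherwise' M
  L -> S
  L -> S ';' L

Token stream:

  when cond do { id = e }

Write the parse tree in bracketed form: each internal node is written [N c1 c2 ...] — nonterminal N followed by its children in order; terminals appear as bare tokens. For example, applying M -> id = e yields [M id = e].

S
U
when cond do S
when cond do M
when cond do { L }
when cond do { S }
when cond do { M }
when cond do { id = e }

[S [U when cond do [S [M { [L [S [M id = e]]] }]]]]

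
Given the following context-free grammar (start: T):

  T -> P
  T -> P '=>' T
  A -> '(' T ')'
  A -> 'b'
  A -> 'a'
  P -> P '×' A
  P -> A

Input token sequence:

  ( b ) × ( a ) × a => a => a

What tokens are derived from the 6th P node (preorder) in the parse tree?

[T [P [P [P [A ( [T [P [A b]]] )]] × [A ( [T [P [A a]]] )]] × [A a]] => [T [P [A a]] => [T [P [A a]]]]]

a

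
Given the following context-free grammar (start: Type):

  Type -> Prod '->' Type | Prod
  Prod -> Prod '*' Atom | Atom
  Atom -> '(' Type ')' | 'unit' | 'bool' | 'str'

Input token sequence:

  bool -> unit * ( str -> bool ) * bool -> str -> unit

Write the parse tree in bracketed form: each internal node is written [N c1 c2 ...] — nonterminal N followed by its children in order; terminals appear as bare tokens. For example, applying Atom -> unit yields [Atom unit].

Type
Prod -> Type
Atom -> Type
bool -> Type
bool -> Prod -> Type
bool -> Prod * Atom -> Type
bool -> Prod * Atom * Atom -> Type
bool -> Atom * Atom * Atom -> Type
bool -> unit * Atom * Atom -> Type
bool -> unit * ( Type ) * Atom -> Type
bool -> unit * ( Prod -> Type ) * Atom -> Type
bool -> unit * ( Atom -> Type ) * Atom -> Type
bool -> unit * ( str -> Type ) * Atom -> Type
bool -> unit * ( str -> Prod ) * Atom -> Type
bool -> unit * ( str -> Atom ) * Atom -> Type
bool -> unit * ( str -> bool ) * Atom -> Type
bool -> unit * ( str -> bool ) * bool -> Type
bool -> unit * ( str -> bool ) * bool -> Prod -> Type
bool -> unit * ( str -> bool ) * bool -> Atom -> Type
bool -> unit * ( str -> bool ) * bool -> str -> Type
bool -> unit * ( str -> bool ) * bool -> str -> Prod
bool -> unit * ( str -> bool ) * bool -> str -> Atom
bool -> unit * ( str -> bool ) * bool -> str -> unit

[Type [Prod [Atom bool]] -> [Type [Prod [Prod [Prod [Atom unit]] * [Atom ( [Type [Prod [Atom str]] -> [Type [Prod [Atom bool]]]] )]] * [Atom bool]] -> [Type [Prod [Atom str]] -> [Type [Prod [Atom unit]]]]]]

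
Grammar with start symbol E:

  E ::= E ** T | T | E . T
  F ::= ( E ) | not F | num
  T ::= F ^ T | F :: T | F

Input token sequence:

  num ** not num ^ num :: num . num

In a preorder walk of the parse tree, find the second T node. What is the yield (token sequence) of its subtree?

[E [E [E [T [F num]]] ** [T [F not [F num]] ^ [T [F num] :: [T [F num]]]]] . [T [F num]]]

not num ^ num :: num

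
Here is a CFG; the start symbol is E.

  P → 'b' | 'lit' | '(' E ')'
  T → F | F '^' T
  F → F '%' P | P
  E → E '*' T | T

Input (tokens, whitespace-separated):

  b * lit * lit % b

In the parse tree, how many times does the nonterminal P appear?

[E [E [E [T [F [P b]]]] * [T [F [P lit]]]] * [T [F [F [P lit]] % [P b]]]]

4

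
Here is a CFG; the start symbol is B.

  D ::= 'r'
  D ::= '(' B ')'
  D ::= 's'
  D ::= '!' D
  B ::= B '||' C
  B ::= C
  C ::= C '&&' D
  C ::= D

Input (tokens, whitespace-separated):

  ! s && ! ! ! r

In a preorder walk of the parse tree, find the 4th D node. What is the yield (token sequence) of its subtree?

[B [C [C [D ! [D s]]] && [D ! [D ! [D ! [D r]]]]]]

! ! r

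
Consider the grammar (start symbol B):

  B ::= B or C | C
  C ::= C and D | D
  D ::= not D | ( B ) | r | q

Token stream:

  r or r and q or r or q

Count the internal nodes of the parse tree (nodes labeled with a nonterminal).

14

[B [B [B [B [C [D r]]] or [C [C [D r]] and [D q]]] or [C [D r]]] or [C [D q]]]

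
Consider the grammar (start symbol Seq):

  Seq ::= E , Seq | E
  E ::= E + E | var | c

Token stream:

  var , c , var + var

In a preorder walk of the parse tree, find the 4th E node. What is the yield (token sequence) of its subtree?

[Seq [E var] , [Seq [E c] , [Seq [E [E var] + [E var]]]]]

var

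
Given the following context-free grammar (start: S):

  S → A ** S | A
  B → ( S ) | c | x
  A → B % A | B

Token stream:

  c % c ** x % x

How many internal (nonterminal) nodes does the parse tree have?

10

[S [A [B c] % [A [B c]]] ** [S [A [B x] % [A [B x]]]]]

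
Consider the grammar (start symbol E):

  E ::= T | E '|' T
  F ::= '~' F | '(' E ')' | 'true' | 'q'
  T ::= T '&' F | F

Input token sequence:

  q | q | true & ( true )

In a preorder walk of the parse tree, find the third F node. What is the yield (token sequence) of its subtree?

true

[E [E [E [T [F q]]] | [T [F q]]] | [T [T [F true]] & [F ( [E [T [F true]]] )]]]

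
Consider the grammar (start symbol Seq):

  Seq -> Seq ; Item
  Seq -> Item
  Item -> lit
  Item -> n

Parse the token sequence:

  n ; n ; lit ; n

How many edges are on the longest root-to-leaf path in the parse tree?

5

[Seq [Seq [Seq [Seq [Item n]] ; [Item n]] ; [Item lit]] ; [Item n]]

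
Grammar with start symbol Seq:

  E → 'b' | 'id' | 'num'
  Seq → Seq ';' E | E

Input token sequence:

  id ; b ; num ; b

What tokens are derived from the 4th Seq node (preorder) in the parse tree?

id

[Seq [Seq [Seq [Seq [E id]] ; [E b]] ; [E num]] ; [E b]]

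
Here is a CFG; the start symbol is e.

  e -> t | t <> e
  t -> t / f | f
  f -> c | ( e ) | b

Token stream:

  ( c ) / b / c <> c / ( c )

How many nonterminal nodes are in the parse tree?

[e [t [t [t [f ( [e [t [f c]]] )]] / [f b]] / [f c]] <> [e [t [t [f c]] / [f ( [e [t [f c]]] )]]]]

18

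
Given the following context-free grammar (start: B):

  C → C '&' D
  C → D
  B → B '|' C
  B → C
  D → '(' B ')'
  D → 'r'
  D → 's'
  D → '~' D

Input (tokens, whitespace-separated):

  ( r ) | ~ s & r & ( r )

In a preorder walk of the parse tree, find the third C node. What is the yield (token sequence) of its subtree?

~ s & r & ( r )

[B [B [C [D ( [B [C [D r]]] )]]] | [C [C [C [D ~ [D s]]] & [D r]] & [D ( [B [C [D r]]] )]]]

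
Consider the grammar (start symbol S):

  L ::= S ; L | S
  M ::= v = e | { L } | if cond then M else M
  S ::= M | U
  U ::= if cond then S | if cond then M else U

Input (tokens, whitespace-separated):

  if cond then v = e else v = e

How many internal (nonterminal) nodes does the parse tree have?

[S [M if cond then [M v = e] else [M v = e]]]

4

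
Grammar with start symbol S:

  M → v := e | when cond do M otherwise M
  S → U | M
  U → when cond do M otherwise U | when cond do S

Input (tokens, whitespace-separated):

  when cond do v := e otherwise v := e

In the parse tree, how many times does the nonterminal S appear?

1

[S [M when cond do [M v := e] otherwise [M v := e]]]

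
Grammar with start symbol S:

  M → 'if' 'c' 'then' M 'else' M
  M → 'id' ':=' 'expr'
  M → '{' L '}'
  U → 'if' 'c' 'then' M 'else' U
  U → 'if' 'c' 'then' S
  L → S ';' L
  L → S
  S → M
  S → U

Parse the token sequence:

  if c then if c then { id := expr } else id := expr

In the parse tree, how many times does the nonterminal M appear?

[S [U if c then [S [M if c then [M { [L [S [M id := expr]]] }] else [M id := expr]]]]]

4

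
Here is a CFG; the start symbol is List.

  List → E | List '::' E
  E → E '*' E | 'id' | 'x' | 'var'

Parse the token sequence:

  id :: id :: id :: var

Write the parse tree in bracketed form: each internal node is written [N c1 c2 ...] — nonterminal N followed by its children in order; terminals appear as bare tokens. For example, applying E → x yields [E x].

[List [List [List [List [E id]] :: [E id]] :: [E id]] :: [E var]]

List
List :: E
List :: E :: E
List :: E :: E :: E
E :: E :: E :: E
id :: E :: E :: E
id :: id :: E :: E
id :: id :: id :: E
id :: id :: id :: var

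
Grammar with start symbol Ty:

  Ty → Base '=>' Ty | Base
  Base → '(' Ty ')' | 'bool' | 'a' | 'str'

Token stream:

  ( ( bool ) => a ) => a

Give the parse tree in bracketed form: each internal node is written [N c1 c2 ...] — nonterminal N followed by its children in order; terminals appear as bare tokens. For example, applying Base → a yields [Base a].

Ty
Base => Ty
( Ty ) => Ty
( Base => Ty ) => Ty
( ( Ty ) => Ty ) => Ty
( ( Base ) => Ty ) => Ty
( ( bool ) => Ty ) => Ty
( ( bool ) => Base ) => Ty
( ( bool ) => a ) => Ty
( ( bool ) => a ) => Base
( ( bool ) => a ) => a

[Ty [Base ( [Ty [Base ( [Ty [Base bool]] )] => [Ty [Base a]]] )] => [Ty [Base a]]]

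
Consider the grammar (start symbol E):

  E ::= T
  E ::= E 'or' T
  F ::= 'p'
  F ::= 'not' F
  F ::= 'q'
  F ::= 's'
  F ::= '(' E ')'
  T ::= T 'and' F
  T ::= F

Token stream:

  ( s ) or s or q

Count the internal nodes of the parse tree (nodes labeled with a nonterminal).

12

[E [E [E [T [F ( [E [T [F s]]] )]]] or [T [F s]]] or [T [F q]]]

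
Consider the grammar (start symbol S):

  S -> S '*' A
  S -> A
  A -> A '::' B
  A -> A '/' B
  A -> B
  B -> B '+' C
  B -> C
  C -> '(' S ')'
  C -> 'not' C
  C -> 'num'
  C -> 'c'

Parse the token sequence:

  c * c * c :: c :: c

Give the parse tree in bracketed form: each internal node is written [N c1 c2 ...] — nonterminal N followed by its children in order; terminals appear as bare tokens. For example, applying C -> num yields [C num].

S
S * A
S * A * A
A * A * A
B * A * A
C * A * A
c * A * A
c * B * A
c * C * A
c * c * A
c * c * A :: B
c * c * A :: B :: B
c * c * B :: B :: B
c * c * C :: B :: B
c * c * c :: B :: B
c * c * c :: C :: B
c * c * c :: c :: B
c * c * c :: c :: C
c * c * c :: c :: c

[S [S [S [A [B [C c]]]] * [A [B [C c]]]] * [A [A [A [B [C c]]] :: [B [C c]]] :: [B [C c]]]]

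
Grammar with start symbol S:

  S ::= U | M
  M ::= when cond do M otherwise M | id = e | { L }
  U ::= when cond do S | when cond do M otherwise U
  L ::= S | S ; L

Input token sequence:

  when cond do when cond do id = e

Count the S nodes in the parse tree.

3

[S [U when cond do [S [U when cond do [S [M id = e]]]]]]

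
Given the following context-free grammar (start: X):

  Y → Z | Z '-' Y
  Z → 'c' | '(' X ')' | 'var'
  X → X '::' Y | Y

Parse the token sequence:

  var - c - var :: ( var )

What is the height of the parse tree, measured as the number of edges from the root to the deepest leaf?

6

[X [X [Y [Z var] - [Y [Z c] - [Y [Z var]]]]] :: [Y [Z ( [X [Y [Z var]]] )]]]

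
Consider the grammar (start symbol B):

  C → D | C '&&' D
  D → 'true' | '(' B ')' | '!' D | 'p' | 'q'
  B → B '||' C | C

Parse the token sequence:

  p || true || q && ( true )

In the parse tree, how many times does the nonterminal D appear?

5

[B [B [B [C [D p]]] || [C [D true]]] || [C [C [D q]] && [D ( [B [C [D true]]] )]]]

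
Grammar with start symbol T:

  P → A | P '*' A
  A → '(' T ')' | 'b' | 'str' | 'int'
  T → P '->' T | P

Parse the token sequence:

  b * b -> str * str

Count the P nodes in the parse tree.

4

[T [P [P [A b]] * [A b]] -> [T [P [P [A str]] * [A str]]]]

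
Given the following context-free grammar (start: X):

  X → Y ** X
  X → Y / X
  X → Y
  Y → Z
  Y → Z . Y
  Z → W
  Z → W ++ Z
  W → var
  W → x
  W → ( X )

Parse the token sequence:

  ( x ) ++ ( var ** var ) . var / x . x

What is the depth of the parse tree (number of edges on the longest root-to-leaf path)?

10

[X [Y [Z [W ( [X [Y [Z [W x]]]] )] ++ [Z [W ( [X [Y [Z [W var]]] ** [X [Y [Z [W var]]]]] )]]] . [Y [Z [W var]]]] / [X [Y [Z [W x]] . [Y [Z [W x]]]]]]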